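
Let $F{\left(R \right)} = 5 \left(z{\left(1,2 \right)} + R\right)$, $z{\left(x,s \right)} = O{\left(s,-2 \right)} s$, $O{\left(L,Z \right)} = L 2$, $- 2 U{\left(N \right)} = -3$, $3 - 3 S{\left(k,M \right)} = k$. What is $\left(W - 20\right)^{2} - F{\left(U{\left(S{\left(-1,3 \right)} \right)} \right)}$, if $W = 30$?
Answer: $\frac{105}{2} \approx 52.5$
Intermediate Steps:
$S{\left(k,M \right)} = 1 - \frac{k}{3}$
$U{\left(N \right)} = \frac{3}{2}$ ($U{\left(N \right)} = \left(- \frac{1}{2}\right) \left(-3\right) = \frac{3}{2}$)
$O{\left(L,Z \right)} = 2 L$
$z{\left(x,s \right)} = 2 s^{2}$ ($z{\left(x,s \right)} = 2 s s = 2 s^{2}$)
$F{\left(R \right)} = 40 + 5 R$ ($F{\left(R \right)} = 5 \left(2 \cdot 2^{2} + R\right) = 5 \left(2 \cdot 4 + R\right) = 5 \left(8 + R\right) = 40 + 5 R$)
$\left(W - 20\right)^{2} - F{\left(U{\left(S{\left(-1,3 \right)} \right)} \right)} = \left(30 - 20\right)^{2} - \left(40 + 5 \cdot \frac{3}{2}\right) = 10^{2} - \left(40 + \frac{15}{2}\right) = 100 - \frac{95}{2} = \frac{105}{2}$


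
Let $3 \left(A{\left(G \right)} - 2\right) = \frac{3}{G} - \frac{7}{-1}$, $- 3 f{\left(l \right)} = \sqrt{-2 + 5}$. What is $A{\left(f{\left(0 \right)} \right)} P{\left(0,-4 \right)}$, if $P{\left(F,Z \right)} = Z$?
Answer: $- \frac{52}{3} + 4 \sqrt{3} \approx -10.405$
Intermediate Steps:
$f{\left(l \right)} = - \frac{\sqrt{3}}{3}$ ($f{\left(l \right)} = - \frac{\sqrt{-2 + 5}}{3} = - \frac{\sqrt{3}}{3}$)
$A{\left(G \right)} = \frac{13}{3} + \frac{1}{G}$ ($A{\left(G \right)} = 2 + \frac{\frac{3}{G} - \frac{7}{-1}}{3} = 2 + \frac{\frac{3}{G} - -7}{3} = 2 + \frac{\frac{3}{G} + 7}{3} = 2 + \frac{7 + \frac{3}{G}}{3} = 2 + \left(\frac{7}{3} + \frac{1}{G}\right) = \frac{13}{3} + \frac{1}{G}$)
$A{\left(f{\left(0 \right)} \right)} P{\left(0,-4 \right)} = \left(\frac{13}{3} + \frac{1}{\left(- \frac{1}{3}\right) \sqrt{3}}\right) \left(-4\right) = \left(\frac{13}{3} - \sqrt{3}\right) \left(-4\right) = - \frac{52}{3} + 4 \sqrt{3}$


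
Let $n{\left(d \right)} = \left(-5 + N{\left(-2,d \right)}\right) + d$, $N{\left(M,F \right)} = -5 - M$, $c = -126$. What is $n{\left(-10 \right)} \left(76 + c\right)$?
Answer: $900$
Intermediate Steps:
$n{\left(d \right)} = -8 + d$ ($n{\left(d \right)} = \left(-5 - 3\right) + d = -8 + d$)
$n{\left(-10 \right)} \left(76 + c\right) = \left(-8 - 10\right) \left(76 - 126\right) = \left(-18\right) \left(-50\right) = 900$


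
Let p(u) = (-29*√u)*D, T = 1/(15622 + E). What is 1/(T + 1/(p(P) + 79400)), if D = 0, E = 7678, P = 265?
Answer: 18500200/1027 ≈ 18014.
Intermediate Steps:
T = 1/23300 (T = 1/(15622 + 7678) = 1/23300 ≈ 4.2918e-5)
p(u) = 0 (p(u) = -29*√u*0 = 0)
1/(T + 1/(p(P) + 79400)) = 1/(1/23300 + 1/(0 + 79400)) = 1/(1/23300 + 1/79400) = 1/(1027/18500200) = 18500200/1027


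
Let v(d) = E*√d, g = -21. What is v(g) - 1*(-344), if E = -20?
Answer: 344 - 20*I*√21 ≈ 344.0 - 91.651*I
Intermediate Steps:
v(d) = -20*√d
v(g) - 1*(-344) = -20*I*√21 - 1*(-344) = -20*I*√21 + 344 = 344 - 20*I*√21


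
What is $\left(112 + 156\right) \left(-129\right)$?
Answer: $-34572$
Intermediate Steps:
$\left(112 + 156\right) \left(-129\right) = 268 \left(-129\right) = -34572$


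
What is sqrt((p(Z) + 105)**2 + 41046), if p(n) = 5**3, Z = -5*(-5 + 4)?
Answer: sqrt(93946) ≈ 306.51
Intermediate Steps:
Z = 5 (Z = -5*(-1) = 5)
p(n) = 125
sqrt((p(Z) + 105)**2 + 41046) = sqrt((125 + 105)**2 + 41046) = sqrt(230**2 + 41046) = sqrt(52900 + 41046) = sqrt(93946)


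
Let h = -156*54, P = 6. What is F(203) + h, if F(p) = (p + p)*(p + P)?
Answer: 76430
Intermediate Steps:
h = -8424
F(p) = 2*p*(6 + p) (F(p) = (p + p)*(p + 6) = (2*p)*(6 + p) = 2*p*(6 + p))
F(203) + h = 2*203*(6 + 203) - 8424 = 2*203*209 - 8424 = 84854 - 8424 = 76430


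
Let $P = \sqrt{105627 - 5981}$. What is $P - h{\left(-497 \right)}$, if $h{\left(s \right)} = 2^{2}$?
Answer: $-4 + \sqrt{99646} \approx 311.67$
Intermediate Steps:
$h{\left(s \right)} = 4$
$P = \sqrt{99646} \approx 315.67$
$P - h{\left(-497 \right)} = \sqrt{99646} - 4 = -4 + \sqrt{99646}$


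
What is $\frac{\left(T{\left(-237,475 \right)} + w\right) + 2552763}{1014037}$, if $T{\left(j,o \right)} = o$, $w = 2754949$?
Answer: $\frac{5308187}{1014037} \approx 5.2347$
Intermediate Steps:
$\frac{\left(T{\left(-237,475 \right)} + w\right) + 2552763}{1014037} = \frac{\left(475 + 2754949\right) + 2552763}{1014037} = \left(2755424 + 2552763\right) \frac{1}{1014037} = 5308187 \cdot \frac{1}{1014037} = \frac{5308187}{1014037}$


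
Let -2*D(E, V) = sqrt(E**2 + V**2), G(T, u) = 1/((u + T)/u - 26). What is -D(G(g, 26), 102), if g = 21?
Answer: sqrt(1029062410)/629 ≈ 51.000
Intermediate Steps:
G(T, u) = 1/(-26 + (T + u)/u) (G(T, u) = 1/((T + u)/u - 26) = 1/(-26 + (T + u)/u))
D(E, V) = -sqrt(E**2 + V**2)/2
-D(G(g, 26), 102) = -(-1)*sqrt((26/(21 - 25*26))**2 + 102**2)/2 = -(-1)*sqrt((26/(21 - 650))**2 + 10404)/2 = -(-1)*sqrt((26/(-629))**2 + 10404)/2 = -(-1)*sqrt((26*(-1/629))**2 + 10404)/2 = -(-1)*sqrt((-26/629)**2 + 10404)/2 = -(-1)*sqrt(676/395641 + 10404)/2 = -(-1)*sqrt(4116249640/395641)/2 = -(-1)*2*sqrt(1029062410)/629/2 = -(-1)*sqrt(1029062410)/629 = sqrt(1029062410)/629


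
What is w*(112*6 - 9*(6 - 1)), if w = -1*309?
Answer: -193743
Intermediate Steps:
w = -309
w*(112*6 - 9*(6 - 1)) = -309*(112*6 - 9*(6 - 1)) = -309*(672 - 9*5) = -309*(672 - 45) = -309*627 = -193743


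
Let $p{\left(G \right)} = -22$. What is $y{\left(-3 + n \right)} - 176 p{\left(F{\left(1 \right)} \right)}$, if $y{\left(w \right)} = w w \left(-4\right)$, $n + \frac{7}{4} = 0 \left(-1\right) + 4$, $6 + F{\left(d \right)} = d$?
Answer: $\frac{15479}{4} \approx 3869.8$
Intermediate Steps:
$F{\left(d \right)} = -6 + d$
$n = \frac{9}{4}$ ($n = - \frac{7}{4} + \left(0 \left(-1\right) + 4\right) = - \frac{7}{4} + \left(0 + 4\right) = - \frac{7}{4} + 4 = \frac{9}{4} \approx 2.25$)
$y{\left(w \right)} = - 4 w^{2}$ ($y{\left(w \right)} = w^{2} \left(-4\right) = - 4 w^{2}$)
$y{\left(-3 + n \right)} - 176 p{\left(F{\left(1 \right)} \right)} = - 4 \left(-3 + \frac{9}{4}\right)^{2} - -3872 = - 4 \left(- \frac{3}{4}\right)^{2} + 3872 = \left(-4\right) \frac{9}{16} + 3872 = - \frac{9}{4} + 3872 = \frac{15479}{4}$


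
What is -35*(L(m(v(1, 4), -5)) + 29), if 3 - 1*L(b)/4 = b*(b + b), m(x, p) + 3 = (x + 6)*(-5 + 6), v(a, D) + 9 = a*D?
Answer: -315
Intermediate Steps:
v(a, D) = -9 + D*a (v(a, D) = -9 + a*D = -9 + D*a)
m(x, p) = 3 + x (m(x, p) = -3 + (x + 6)*(-5 + 6) = -3 + (6 + x)*1 = -3 + (6 + x) = 3 + x)
L(b) = 12 - 8*b² (L(b) = 12 - 4*b*(b + b) = 12 - 4*b*2*b = 12 - 8*b²)
-35*(L(m(v(1, 4), -5)) + 29) = -35*((12 - 8*(3 + (-9 + 4*1))²) + 29) = -35*((12 - 8*(3 + (-9 + 4))²) + 29) = -35*((12 - 8*(3 - 5)²) + 29) = -35*((12 - 8*(-2)²) + 29) = -35*((12 - 8*4) + 29) = -35*((12 - 32) + 29) = -35*(-20 + 29) = -35*9 = -315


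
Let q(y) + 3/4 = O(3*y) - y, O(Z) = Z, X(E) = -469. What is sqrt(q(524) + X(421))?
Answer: 3*sqrt(257)/2 ≈ 24.047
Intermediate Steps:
q(y) = -3/4 + 2*y (q(y) = -3/4 + (3*y - y) = -3/4 + 2*y)
sqrt(q(524) + X(421)) = sqrt((-3/4 + 2*524) - 469) = sqrt((-3/4 + 1048) - 469) = sqrt(4189/4 - 469) = sqrt(2313/4) = 3*sqrt(257)/2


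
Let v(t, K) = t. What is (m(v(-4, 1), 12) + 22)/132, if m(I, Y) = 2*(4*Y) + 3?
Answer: 11/12 ≈ 0.91667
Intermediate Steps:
m(I, Y) = 3 + 8*Y (m(I, Y) = 8*Y + 3 = 3 + 8*Y)
(m(v(-4, 1), 12) + 22)/132 = ((3 + 8*12) + 22)/132 = ((3 + 96) + 22)/132 = (99 + 22)/132 = (1/132)*121 = 11/12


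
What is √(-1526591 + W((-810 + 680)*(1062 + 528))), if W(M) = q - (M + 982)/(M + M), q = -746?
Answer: I*√652553265788853/20670 ≈ 1235.9*I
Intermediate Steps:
W(M) = -746 - (982 + M)/(2*M) (W(M) = -746 - (M + 982)/(M + M) = -746 - (982 + M)/(2*M))
√(-1526591 + W((-810 + 680)*(1062 + 528))) = √(-1526591 + (-1493/2 - 491*1/((-810 + 680)*(1062 + 528)))) = √(-1526591 + (-1493/2 - 491/((-130*1590)))) = √(-1526591 + (-1493/2 - 491/(-206700))) = √(-1526591 + (-1493/2 - 491*(-1/206700))) = √(-1526591 + (-1493/2 + 491/206700)) = √(-1526591 - 154301059/206700) = √(-315700660759/206700) = I*√652553265788853/20670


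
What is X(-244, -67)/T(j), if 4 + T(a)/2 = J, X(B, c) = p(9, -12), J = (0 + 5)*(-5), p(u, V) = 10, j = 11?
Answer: -5/29 ≈ -0.17241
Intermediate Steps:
J = -25 (J = 5*(-5) = -25)
X(B, c) = 10
T(a) = -58 (T(a) = -8 + 2*(-25) = -8 - 50 = -58)
X(-244, -67)/T(j) = 10/(-58) = 10*(-1/58) = -5/29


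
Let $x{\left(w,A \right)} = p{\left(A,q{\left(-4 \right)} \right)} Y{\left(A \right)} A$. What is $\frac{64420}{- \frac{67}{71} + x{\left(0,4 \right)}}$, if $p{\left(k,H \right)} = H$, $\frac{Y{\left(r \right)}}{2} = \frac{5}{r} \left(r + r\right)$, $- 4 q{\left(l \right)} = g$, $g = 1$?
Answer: $- \frac{4573820}{1487} \approx -3075.9$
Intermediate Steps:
$q{\left(l \right)} = - \frac{1}{4}$ ($q{\left(l \right)} = \left(- \frac{1}{4}\right) 1 = - \frac{1}{4}$)
$Y{\left(r \right)} = 20$ ($Y{\left(r \right)} = 2 \frac{5}{r} \left(r + r\right) = 2 \frac{5}{r} 2 r = 2 \cdot 10 = 20$)
$x{\left(w,A \right)} = - 5 A$ ($x{\left(w,A \right)} = \left(- \frac{1}{4}\right) 20 A = - 5 A$)
$\frac{64420}{- \frac{67}{71} + x{\left(0,4 \right)}} = \frac{64420}{- \frac{67}{71} - 20} = \frac{64420}{- \frac{1487}{71}} = 64420 \left(- \frac{71}{1487}\right) = - \frac{4573820}{1487}$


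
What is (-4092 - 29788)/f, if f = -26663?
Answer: 4840/3809 ≈ 1.2707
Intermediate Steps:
(-4092 - 29788)/f = (-4092 - 29788)/(-26663) = -33880*(-1/26663) = 4840/3809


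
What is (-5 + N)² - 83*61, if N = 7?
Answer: -5059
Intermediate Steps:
(-5 + N)² - 83*61 = (-5 + 7)² - 83*61 = 2² - 5063 = 4 - 5063 = -5059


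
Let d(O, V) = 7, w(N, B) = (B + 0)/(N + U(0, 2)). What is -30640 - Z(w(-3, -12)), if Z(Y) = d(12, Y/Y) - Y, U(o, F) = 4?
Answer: -30659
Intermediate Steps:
w(N, B) = B/(4 + N) (w(N, B) = (B + 0)/(N + 4) = B/(4 + N))
Z(Y) = 7 - Y
-30640 - Z(w(-3, -12)) = -30640 - (7 - (-12)/(4 - 3)) = -30640 - (7 - (-12)/1) = -30640 - (7 - (-12)) = -30640 - (7 - 1*(-12)) = -30640 - (7 + 12) = -30640 - 1*19 = -30640 - 19 = -30659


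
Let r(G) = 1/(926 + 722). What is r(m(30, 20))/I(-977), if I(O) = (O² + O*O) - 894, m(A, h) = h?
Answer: 1/3144654272 ≈ 3.1800e-10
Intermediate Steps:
r(G) = 1/1648
I(O) = -894 + 2*O² (I(O) = (O² + O²) - 894 = 2*O² - 894 = -894 + 2*O²)
r(m(30, 20))/I(-977) = 1/(1648*(-894 + 2*(-977)²)) = 1/(1648*(-894 + 2*954529)) = 1/(1648*(-894 + 1909058)) = (1/1648)/1908164 = (1/1648)*(1/1908164) = 1/3144654272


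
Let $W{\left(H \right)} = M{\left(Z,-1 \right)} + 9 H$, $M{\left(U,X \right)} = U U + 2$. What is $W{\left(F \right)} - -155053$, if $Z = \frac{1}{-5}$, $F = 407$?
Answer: $\frac{3967951}{25} \approx 1.5872 \cdot 10^{5}$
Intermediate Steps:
$Z = - \frac{1}{5} \approx -0.2$
$M{\left(U,X \right)} = 2 + U^{2}$ ($M{\left(U,X \right)} = U^{2} + 2 = 2 + U^{2}$)
$W{\left(H \right)} = \frac{51}{25} + 9 H$ ($W{\left(H \right)} = \left(2 + \left(- \frac{1}{5}\right)^{2}\right) + 9 H = \left(2 + \frac{1}{25}\right) + 9 H = \frac{51}{25} + 9 H$)
$W{\left(F \right)} - -155053 = \left(\frac{51}{25} + 9 \cdot 407\right) - -155053 = \left(\frac{51}{25} + 3663\right) + 155053 = \frac{91626}{25} + 155053 = \frac{3967951}{25}$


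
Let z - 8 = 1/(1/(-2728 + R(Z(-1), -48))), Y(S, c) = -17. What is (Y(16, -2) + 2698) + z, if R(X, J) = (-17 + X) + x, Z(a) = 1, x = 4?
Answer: -51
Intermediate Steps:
R(X, J) = -13 + X (R(X, J) = (-17 + X) + 4 = -13 + X)
z = -2732 (z = 8 + 1/(1/(-2728 + (-13 + 1))) = 8 + 1/(1/(-2728 - 12)) = 8 + 1/(1/(-2740)) = 8 + 1/(-1/2740) = 8 - 2740 = -2732)
(Y(16, -2) + 2698) + z = (-17 + 2698) - 2732 = 2681 - 2732 = -51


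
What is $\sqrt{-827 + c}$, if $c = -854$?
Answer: $41 i \approx 41.0 i$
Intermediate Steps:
$\sqrt{-827 + c} = \sqrt{-827 - 854} = \sqrt{-1681} = 41 i$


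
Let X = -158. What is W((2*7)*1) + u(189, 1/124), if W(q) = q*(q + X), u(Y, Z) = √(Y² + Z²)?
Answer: -2016 + √549246097/124 ≈ -1827.0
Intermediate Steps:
W(q) = q*(-158 + q) (W(q) = q*(q - 158) = q*(-158 + q))
W((2*7)*1) + u(189, 1/124) = ((2*7)*1)*(-158 + (2*7)*1) + √(189² + (1/124)²) = (14*1)*(-158 + 14*1) + √(35721 + (1/124)²) = 14*(-158 + 14) + √(35721 + 1/15376) = 14*(-144) + √(549246097/15376) = -2016 + √549246097/124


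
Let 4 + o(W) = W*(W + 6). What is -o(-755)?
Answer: -565491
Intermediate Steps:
o(W) = -4 + W*(6 + W) (o(W) = -4 + W*(W + 6) = -4 + W*(6 + W))
-o(-755) = -(-4 + (-755)**2 + 6*(-755)) = -(-4 + 570025 - 4530) = -1*565491 = -565491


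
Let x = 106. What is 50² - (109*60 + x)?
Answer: -4146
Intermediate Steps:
50² - (109*60 + x) = 50² - (109*60 + 106) = 2500 - (6540 + 106) = 2500 - 1*6646 = 2500 - 6646 = -4146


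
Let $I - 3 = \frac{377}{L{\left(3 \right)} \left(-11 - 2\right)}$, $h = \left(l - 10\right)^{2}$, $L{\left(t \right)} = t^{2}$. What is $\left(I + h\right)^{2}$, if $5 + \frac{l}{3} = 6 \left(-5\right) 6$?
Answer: $\frac{8254261158529}{81} \approx 1.019 \cdot 10^{11}$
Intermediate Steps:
$l = -555$ ($l = -15 + 3 \cdot 6 \left(-5\right) 6 = -15 + 3 \left(\left(-30\right) 6\right) = -15 + 3 \left(-180\right) = -15 - 540 = -555$)
$h = 319225$ ($h = \left(-555 - 10\right)^{2} = \left(-565\right)^{2} = 319225$)
$I = - \frac{2}{9}$ ($I = 3 + \frac{377}{3^{2} \left(-11 - 2\right)} = 3 + \frac{377}{9 \left(-13\right)} = 3 + \frac{377}{-117} = 3 + 377 \left(- \frac{1}{117}\right) = 3 - \frac{29}{9} = - \frac{2}{9} \approx -0.22222$)
$\left(I + h\right)^{2} = \left(- \frac{2}{9} + 319225\right)^{2} = \left(\frac{2873023}{9}\right)^{2} = \frac{8254261158529}{81}$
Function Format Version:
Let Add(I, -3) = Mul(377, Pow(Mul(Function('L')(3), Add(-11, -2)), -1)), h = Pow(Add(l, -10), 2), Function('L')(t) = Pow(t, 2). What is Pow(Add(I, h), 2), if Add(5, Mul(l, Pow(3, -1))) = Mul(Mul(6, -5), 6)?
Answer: Rational(8254261158529, 81) ≈ 1.0190e+11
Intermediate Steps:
l = -555 (l = Add(-15, Mul(3, Mul(Mul(6, -5), 6))) = Add(-15, Mul(3, Mul(-30, 6))) = Add(-15, Mul(3, -180)) = Add(-15, -540) = -555)
h = 319225 (h = Pow(Add(-555, -10), 2) = Pow(-565, 2) = 319225)
I = Rational(-2, 9) (I = Add(3, Mul(377, Pow(Mul(Pow(3, 2), Add(-11, -2)), -1))) = Add(3, Mul(377, Pow(Mul(9, -13), -1))) = Add(3, Mul(377, Pow(-117, -1))) = Add(3, Mul(377, Rational(-1, 117))) = Add(3, Rational(-29, 9)) = Rational(-2, 9) ≈ -0.22222)
Pow(Add(I, h), 2) = Pow(Add(Rational(-2, 9), 319225), 2) = Pow(Rational(2873023, 9), 2) = Rational(8254261158529, 81)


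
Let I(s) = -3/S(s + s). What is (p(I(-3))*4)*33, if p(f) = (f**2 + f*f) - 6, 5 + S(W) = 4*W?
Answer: -663696/841 ≈ -789.17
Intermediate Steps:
S(W) = -5 + 4*W
I(s) = -3/(-5 + 8*s) (I(s) = -3/(-5 + 4*(s + s)) = -3/(-5 + 4*(2*s)) = -3/(-5 + 8*s))
p(f) = -6 + 2*f**2 (p(f) = (f**2 + f**2) - 6 = 2*f**2 - 6 = -6 + 2*f**2)
(p(I(-3))*4)*33 = ((-6 + 2*(-3/(-5 + 8*(-3)))**2)*4)*33 = ((-6 + 2*(-3/(-5 - 24))**2)*4)*33 = ((-6 + 2*(-3/(-29))**2)*4)*33 = ((-6 + 2*(-3*(-1/29))**2)*4)*33 = ((-6 + 2*(3/29)**2)*4)*33 = ((-6 + 2*(9/841))*4)*33 = ((-6 + 18/841)*4)*33 = -5028/841*4*33 = -20112/841*33 = -663696/841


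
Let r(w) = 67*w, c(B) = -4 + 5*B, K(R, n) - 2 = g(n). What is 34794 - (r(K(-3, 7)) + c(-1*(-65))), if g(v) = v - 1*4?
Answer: 34138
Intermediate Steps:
g(v) = -4 + v (g(v) = v - 4 = -4 + v)
K(R, n) = -2 + n (K(R, n) = 2 + (-4 + n) = -2 + n)
34794 - (r(K(-3, 7)) + c(-1*(-65))) = 34794 - (67*(-2 + 7) + (-4 + 5*(-1*(-65)))) = 34794 - (67*5 + (-4 + 5*65)) = 34794 - (335 + (-4 + 325)) = 34794 - (335 + 321) = 34794 - 1*656 = 34794 - 656 = 34138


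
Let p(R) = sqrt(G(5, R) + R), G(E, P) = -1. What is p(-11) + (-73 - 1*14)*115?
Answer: -10005 + 2*I*sqrt(3) ≈ -10005.0 + 3.4641*I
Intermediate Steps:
p(R) = sqrt(-1 + R)
p(-11) + (-73 - 1*14)*115 = sqrt(-1 - 11) + (-73 - 1*14)*115 = sqrt(-12) + (-73 - 14)*115 = 2*I*sqrt(3) - 87*115 = 2*I*sqrt(3) - 10005 = -10005 + 2*I*sqrt(3)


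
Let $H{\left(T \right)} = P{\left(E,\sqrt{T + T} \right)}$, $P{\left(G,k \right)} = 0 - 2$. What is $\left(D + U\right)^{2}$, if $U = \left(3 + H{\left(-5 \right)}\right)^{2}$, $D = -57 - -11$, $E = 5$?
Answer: $2025$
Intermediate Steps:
$P{\left(G,k \right)} = -2$
$D = -46$ ($D = -57 + 11 = -46$)
$H{\left(T \right)} = -2$
$U = 1$ ($U = \left(3 - 2\right)^{2} = 1^{2} = 1$)
$\left(D + U\right)^{2} = \left(-46 + 1\right)^{2} = \left(-45\right)^{2} = 2025$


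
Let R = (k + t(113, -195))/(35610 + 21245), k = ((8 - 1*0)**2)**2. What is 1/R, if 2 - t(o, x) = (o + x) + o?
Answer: 685/49 ≈ 13.980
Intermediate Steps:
k = 4096 (k = ((8 + 0)**2)**2 = (8**2)**2 = 64**2 = 4096)
t(o, x) = 2 - x - 2*o (t(o, x) = 2 - ((o + x) + o) = 2 - (x + 2*o) = 2 + (-x - 2*o) = 2 - x - 2*o)
R = 49/685 (R = (4096 + (2 - 1*(-195) - 2*113))/(35610 + 21245) = (4096 + (2 + 195 - 226))/56855 = (4096 - 29)*(1/56855) = 4067*(1/56855) = 49/685 ≈ 0.071533)
1/R = 1/(49/685) = 685/49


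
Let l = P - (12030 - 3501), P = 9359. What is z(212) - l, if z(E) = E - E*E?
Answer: -45562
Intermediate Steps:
l = 830 (l = 9359 - (12030 - 3501) = 9359 - 1*8529 = 9359 - 8529 = 830)
z(E) = E - E²
z(212) - l = 212*(1 - 1*212) - 1*830 = 212*(1 - 212) - 830 = 212*(-211) - 830 = -44732 - 830 = -45562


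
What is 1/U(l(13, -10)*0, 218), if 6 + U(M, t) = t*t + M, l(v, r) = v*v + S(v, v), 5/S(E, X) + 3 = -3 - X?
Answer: 1/47518 ≈ 2.1045e-5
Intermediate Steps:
S(E, X) = 5/(-6 - X) (S(E, X) = 5/(-3 + (-3 - X)) = 5/(-6 - X))
l(v, r) = v² - 5/(6 + v) (l(v, r) = v*v - 5/(6 + v) = v² - 5/(6 + v))
U(M, t) = -6 + M + t² (U(M, t) = -6 + (t*t + M) = -6 + (t² + M) = -6 + (M + t²) = -6 + M + t²)
1/U(l(13, -10)*0, 218) = 1/(-6 + ((-5 + 13²*(6 + 13))/(6 + 13))*0 + 218²) = 1/(-6 + ((-5 + 169*19)/19)*0 + 47524) = 1/(-6 + ((-5 + 3211)/19)*0 + 47524) = 1/(-6 + ((1/19)*3206)*0 + 47524) = 1/(-6 + (3206/19)*0 + 47524) = 1/(-6 + 0 + 47524) = 1/47518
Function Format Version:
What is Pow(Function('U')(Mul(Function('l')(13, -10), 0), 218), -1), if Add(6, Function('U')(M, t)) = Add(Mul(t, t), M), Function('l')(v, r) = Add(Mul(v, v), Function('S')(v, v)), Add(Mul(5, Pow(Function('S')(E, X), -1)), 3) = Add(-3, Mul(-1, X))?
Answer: Rational(1, 47518) ≈ 2.1045e-5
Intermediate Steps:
Function('S')(E, X) = Mul(5, Pow(Add(-6, Mul(-1, X)), -1)) (Function('S')(E, X) = Mul(5, Pow(Add(-3, Add(-3, Mul(-1, X))), -1)) = Mul(5, Pow(Add(-6, Mul(-1, X)), -1)))
Function('l')(v, r) = Add(Pow(v, 2), Mul(-5, Pow(Add(6, v), -1))) (Function('l')(v, r) = Add(Mul(v, v), Mul(-5, Pow(Add(6, v), -1))) = Add(Pow(v, 2), Mul(-5, Pow(Add(6, v), -1))))
Function('U')(M, t) = Add(-6, M, Pow(t, 2)) (Function('U')(M, t) = Add(-6, Add(Mul(t, t), M)) = Add(-6, Add(Pow(t, 2), M)) = Add(-6, Add(M, Pow(t, 2))) = Add(-6, M, Pow(t, 2)))
Pow(Function('U')(Mul(Function('l')(13, -10), 0), 218), -1) = Pow(Add(-6, Mul(Mul(Pow(Add(6, 13), -1), Add(-5, Mul(Pow(13, 2), Add(6, 13)))), 0), Pow(218, 2)), -1) = Pow(Add(-6, Mul(Mul(Pow(19, -1), Add(-5, Mul(169, 19))), 0), 47524), -1) = Pow(Add(-6, Mul(Mul(Rational(1, 19), Add(-5, 3211)), 0), 47524), -1) = Pow(Add(-6, Mul(Mul(Rational(1, 19), 3206), 0), 47524), -1) = Pow(Add(-6, Mul(Rational(3206, 19), 0), 47524), -1) = Pow(Add(-6, 0, 47524), -1) = Pow(47518, -1) = Rational(1, 47518)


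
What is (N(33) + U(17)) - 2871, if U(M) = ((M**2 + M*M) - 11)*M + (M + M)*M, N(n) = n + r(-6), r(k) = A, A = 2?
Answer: 7381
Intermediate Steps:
r(k) = 2
N(n) = 2 + n (N(n) = n + 2 = 2 + n)
U(M) = 2*M**2 + M*(-11 + 2*M**2) (U(M) = ((M**2 + M**2) - 11)*M + (2*M)*M = (2*M**2 - 11)*M + 2*M**2 = (-11 + 2*M**2)*M + 2*M**2 = M*(-11 + 2*M**2) + 2*M**2 = 2*M**2 + M*(-11 + 2*M**2))
(N(33) + U(17)) - 2871 = ((2 + 33) + 17*(-11 + 2*17 + 2*17**2)) - 2871 = (35 + 17*(-11 + 34 + 2*289)) - 2871 = (35 + 17*(-11 + 34 + 578)) - 2871 = (35 + 17*601) - 2871 = (35 + 10217) - 2871 = 10252 - 2871 = 7381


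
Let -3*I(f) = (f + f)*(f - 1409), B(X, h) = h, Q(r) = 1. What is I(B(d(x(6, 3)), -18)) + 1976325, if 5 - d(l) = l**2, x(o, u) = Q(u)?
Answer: 1959201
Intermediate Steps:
x(o, u) = 1
d(l) = 5 - l**2
I(f) = -2*f*(-1409 + f)/3 (I(f) = -(f + f)*(f - 1409)/3 = -2*f*(-1409 + f)/3)
I(B(d(x(6, 3)), -18)) + 1976325 = (2/3)*(-18)*(1409 - 1*(-18)) + 1976325 = (2/3)*(-18)*(1409 + 18) + 1976325 = (2/3)*(-18)*1427 + 1976325 = -17124 + 1976325 = 1959201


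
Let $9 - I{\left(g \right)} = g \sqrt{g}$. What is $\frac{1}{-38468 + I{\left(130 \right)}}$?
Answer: $- \frac{38459}{1476897681} + \frac{130 \sqrt{130}}{1476897681} \approx -2.5037 \cdot 10^{-5}$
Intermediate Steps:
$I{\left(g \right)} = 9 - g^{\frac{3}{2}}$ ($I{\left(g \right)} = 9 - g \sqrt{g} = 9 - g^{\frac{3}{2}}$)
$\frac{1}{-38468 + I{\left(130 \right)}} = \frac{1}{-38468 + \left(9 - 130^{\frac{3}{2}}\right)} = \frac{1}{-38468 + \left(9 - 130 \sqrt{130}\right)} = \frac{1}{-38459 - 130 \sqrt{130}}$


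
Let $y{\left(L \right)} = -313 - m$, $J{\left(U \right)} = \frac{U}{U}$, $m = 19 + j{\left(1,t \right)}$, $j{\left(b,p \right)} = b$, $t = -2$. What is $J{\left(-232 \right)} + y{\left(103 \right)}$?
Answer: $-332$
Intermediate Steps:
$m = 20$ ($m = 19 + 1 = 20$)
$J{\left(U \right)} = 1$
$y{\left(L \right)} = -333$ ($y{\left(L \right)} = -313 - 20 = -333$)
$J{\left(-232 \right)} + y{\left(103 \right)} = 1 - 333 = -332$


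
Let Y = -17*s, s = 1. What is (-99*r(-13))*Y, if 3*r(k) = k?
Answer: -7293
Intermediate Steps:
r(k) = k/3
Y = -17 (Y = -17*1 = -17)
(-99*r(-13))*Y = -33*(-13)*(-17) = -99*(-13/3)*(-17) = 429*(-17) = -7293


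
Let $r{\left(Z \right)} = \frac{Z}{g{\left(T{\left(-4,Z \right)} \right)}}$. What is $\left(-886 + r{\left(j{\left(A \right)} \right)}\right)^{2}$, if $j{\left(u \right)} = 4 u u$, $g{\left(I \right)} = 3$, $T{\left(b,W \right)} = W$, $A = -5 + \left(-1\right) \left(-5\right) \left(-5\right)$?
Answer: $98596$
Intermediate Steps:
$A = -30$ ($A = -5 + 5 \left(-5\right) = -5 - 25 = -30$)
$j{\left(u \right)} = 4 u^{2}$
$r{\left(Z \right)} = \frac{Z}{3}$
$\left(-886 + r{\left(j{\left(A \right)} \right)}\right)^{2} = \left(-886 + \frac{4 \left(-30\right)^{2}}{3}\right)^{2} = \left(-886 + \frac{4 \cdot 900}{3}\right)^{2} = \left(-886 + \frac{1}{3} \cdot 3600\right)^{2} = \left(-886 + 1200\right)^{2} = 314^{2} = 98596$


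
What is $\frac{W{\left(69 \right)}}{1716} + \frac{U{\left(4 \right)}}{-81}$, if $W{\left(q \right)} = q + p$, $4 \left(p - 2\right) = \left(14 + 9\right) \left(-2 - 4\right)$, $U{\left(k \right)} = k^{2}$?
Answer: $- \frac{16333}{92664} \approx -0.17626$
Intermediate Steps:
$p = - \frac{65}{2}$ ($p = 2 + \frac{\left(14 + 9\right) \left(-2 - 4\right)}{4} = 2 + \frac{23 \left(-6\right)}{4} = 2 + \frac{1}{4} \left(-138\right) = 2 - \frac{69}{2} = - \frac{65}{2} \approx -32.5$)
$W{\left(q \right)} = - \frac{65}{2} + q$ ($W{\left(q \right)} = q - \frac{65}{2} = - \frac{65}{2} + q$)
$\frac{W{\left(69 \right)}}{1716} + \frac{U{\left(4 \right)}}{-81} = \frac{- \frac{65}{2} + 69}{1716} + \frac{4^{2}}{-81} = \frac{73}{2} \cdot \frac{1}{1716} + 16 \left(- \frac{1}{81}\right) = \frac{73}{3432} - \frac{16}{81} = - \frac{16333}{92664}$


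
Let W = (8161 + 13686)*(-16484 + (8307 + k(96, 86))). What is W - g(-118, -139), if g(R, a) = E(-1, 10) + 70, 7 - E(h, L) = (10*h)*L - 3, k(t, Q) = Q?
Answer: -176764257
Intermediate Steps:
E(h, L) = 10 - 10*L*h (E(h, L) = 7 - ((10*h)*L - 3) = 7 - (10*L*h - 3) = 7 - (-3 + 10*L*h) = 7 + (3 - 10*L*h) = 10 - 10*L*h)
g(R, a) = 180 (g(R, a) = (10 - 10*10*(-1)) + 70 = (10 + 100) + 70 = 110 + 70 = 180)
W = -176764077 (W = (8161 + 13686)*(-16484 + (8307 + 86)) = 21847*(-16484 + 8393) = 21847*(-8091) = -176764077)
W - g(-118, -139) = -176764077 - 1*180 = -176764077 - 180 = -176764257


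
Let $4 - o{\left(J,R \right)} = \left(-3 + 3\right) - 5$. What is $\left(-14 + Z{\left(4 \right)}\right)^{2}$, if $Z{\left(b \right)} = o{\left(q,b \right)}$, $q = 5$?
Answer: $25$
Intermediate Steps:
$o{\left(J,R \right)} = 9$ ($o{\left(J,R \right)} = 4 - \left(\left(-3 + 3\right) - 5\right) = 4 - \left(0 - 5\right) = 4 - -5 = 4 + 5 = 9$)
$Z{\left(b \right)} = 9$
$\left(-14 + Z{\left(4 \right)}\right)^{2} = \left(-14 + 9\right)^{2} = \left(-5\right)^{2} = 25$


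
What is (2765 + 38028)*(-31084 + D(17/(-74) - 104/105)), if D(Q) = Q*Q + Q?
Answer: -76552755760635937/60372900 ≈ -1.2680e+9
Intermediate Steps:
D(Q) = Q + Q² (D(Q) = Q² + Q = Q + Q²)
(2765 + 38028)*(-31084 + D(17/(-74) - 104/105)) = (2765 + 38028)*(-31084 + (17/(-74) - 104/105)*(1 + (17/(-74) - 104/105))) = 40793*(-31084 + (17*(-1/74) - 104*1/105)*(1 + (17*(-1/74) - 104*1/105))) = 40793*(-31084 + (-17/74 - 104/105)*(1 + (-17/74 - 104/105))) = 40793*(-31084 - 9481*(1 - 9481/7770)/7770) = 40793*(-31084 - 9481/7770*(-1711/7770)) = 40793*(-31084 + 16221991/60372900) = 40793*(-1876615001609/60372900) = -76552755760635937/60372900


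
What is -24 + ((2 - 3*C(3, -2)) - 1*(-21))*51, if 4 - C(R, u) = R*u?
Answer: -381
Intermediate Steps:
C(R, u) = 4 - R*u
-24 + ((2 - 3*C(3, -2)) - 1*(-21))*51 = -24 + ((2 - 3*(4 - 1*3*(-2))) - 1*(-21))*51 = -24 + ((2 - 3*(4 + 6)) + 21)*51 = -24 + ((2 - 3*10) + 21)*51 = -24 + ((2 - 30) + 21)*51 = -24 + (-28 + 21)*51 = -24 - 7*51 = -24 - 357 = -381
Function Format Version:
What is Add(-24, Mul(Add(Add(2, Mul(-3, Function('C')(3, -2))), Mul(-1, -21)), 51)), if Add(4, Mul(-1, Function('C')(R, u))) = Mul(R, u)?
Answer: -381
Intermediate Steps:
Function('C')(R, u) = Add(4, Mul(-1, R, u)) (Function('C')(R, u) = Add(4, Mul(-1, Mul(R, u))) = Add(4, Mul(-1, R, u)))
Add(-24, Mul(Add(Add(2, Mul(-3, Function('C')(3, -2))), Mul(-1, -21)), 51)) = Add(-24, Mul(Add(Add(2, Mul(-3, Add(4, Mul(-1, 3, -2)))), Mul(-1, -21)), 51)) = Add(-24, Mul(Add(Add(2, Mul(-3, Add(4, 6))), 21), 51)) = Add(-24, Mul(Add(Add(2, Mul(-3, 10)), 21), 51)) = Add(-24, Mul(Add(Add(2, -30), 21), 51)) = Add(-24, Mul(Add(-28, 21), 51)) = Add(-24, Mul(-7, 51)) = Add(-24, -357) = -381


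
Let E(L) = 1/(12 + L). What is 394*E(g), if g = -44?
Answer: -197/16 ≈ -12.313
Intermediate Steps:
394*E(g) = 394/(12 - 44) = 394/(-32) = 394*(-1/32) = -197/16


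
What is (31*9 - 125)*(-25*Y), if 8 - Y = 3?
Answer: -19250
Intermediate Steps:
Y = 5 (Y = 8 - 1*3 = 8 - 3 = 5)
(31*9 - 125)*(-25*Y) = (31*9 - 125)*(-25*5) = (279 - 125)*(-125) = 154*(-125) = -19250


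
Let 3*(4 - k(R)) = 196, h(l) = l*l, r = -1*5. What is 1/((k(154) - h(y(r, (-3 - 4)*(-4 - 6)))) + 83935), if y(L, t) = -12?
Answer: 3/251189 ≈ 1.1943e-5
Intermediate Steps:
r = -5
h(l) = l²
k(R) = -184/3 (k(R) = 4 - ⅓*196 = 4 - 196/3 = -184/3)
1/((k(154) - h(y(r, (-3 - 4)*(-4 - 6)))) + 83935) = 1/((-184/3 - 1*(-12)²) + 83935) = 1/((-184/3 - 1*144) + 83935) = 1/((-184/3 - 144) + 83935) = 1/(-616/3 + 83935) = 1/(251189/3) = 3/251189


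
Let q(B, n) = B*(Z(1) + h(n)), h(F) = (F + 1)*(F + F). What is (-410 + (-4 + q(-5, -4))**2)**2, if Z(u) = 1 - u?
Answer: 223981156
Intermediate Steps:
h(F) = 2*F*(1 + F) (h(F) = (1 + F)*(2*F) = 2*F*(1 + F))
q(B, n) = 2*B*n*(1 + n) (q(B, n) = B*((1 - 1*1) + 2*n*(1 + n)) = B*((1 - 1) + 2*n*(1 + n)) = B*(0 + 2*n*(1 + n)) = B*(2*n*(1 + n)) = 2*B*n*(1 + n))
(-410 + (-4 + q(-5, -4))**2)**2 = (-410 + (-4 + 2*(-5)*(-4)*(1 - 4))**2)**2 = (-410 + (-4 + 2*(-5)*(-4)*(-3))**2)**2 = (-410 + (-4 - 120)**2)**2 = (-410 + (-124)**2)**2 = (-410 + 15376)**2 = 14966**2 = 223981156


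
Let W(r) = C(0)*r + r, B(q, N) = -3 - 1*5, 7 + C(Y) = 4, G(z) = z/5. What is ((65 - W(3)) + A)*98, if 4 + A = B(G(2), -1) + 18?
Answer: 7546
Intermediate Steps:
G(z) = z/5 (G(z) = z*(1/5) = z/5)
C(Y) = -3 (C(Y) = -7 + 4 = -3)
B(q, N) = -8 (B(q, N) = -3 - 5 = -8)
W(r) = -2*r (W(r) = -3*r + r = -2*r)
A = 6 (A = -4 + (-8 + 18) = -4 + 10 = 6)
((65 - W(3)) + A)*98 = ((65 - (-2)*3) + 6)*98 = ((65 - 1*(-6)) + 6)*98 = ((65 + 6) + 6)*98 = (71 + 6)*98 = 77*98 = 7546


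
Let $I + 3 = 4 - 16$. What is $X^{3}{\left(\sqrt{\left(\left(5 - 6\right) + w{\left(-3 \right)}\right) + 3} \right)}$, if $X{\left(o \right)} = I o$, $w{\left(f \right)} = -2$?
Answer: $0$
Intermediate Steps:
$I = -15$ ($I = -3 + \left(4 - 16\right) = -3 - 12 = -15$)
$X{\left(o \right)} = - 15 o$
$X^{3}{\left(\sqrt{\left(\left(5 - 6\right) + w{\left(-3 \right)}\right) + 3} \right)} = \left(- 15 \sqrt{\left(\left(5 - 6\right) - 2\right) + 3}\right)^{3} = \left(- 15 \sqrt{\left(-1 - 2\right) + 3}\right)^{3} = \left(- 15 \sqrt{-3 + 3}\right)^{3} = \left(- 15 \sqrt{0}\right)^{3} = \left(\left(-15\right) 0\right)^{3} = 0^{3} = 0$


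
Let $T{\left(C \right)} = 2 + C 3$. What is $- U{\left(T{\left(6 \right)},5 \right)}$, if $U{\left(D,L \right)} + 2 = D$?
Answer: $-18$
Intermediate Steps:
$T{\left(C \right)} = 2 + 3 C$
$U{\left(D,L \right)} = -2 + D$
$- U{\left(T{\left(6 \right)},5 \right)} = - (-2 + \left(2 + 3 \cdot 6\right)) = - (-2 + \left(2 + 18\right)) = - (-2 + 20) = \left(-1\right) 18 = -18$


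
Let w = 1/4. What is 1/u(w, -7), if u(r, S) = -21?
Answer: -1/21 ≈ -0.047619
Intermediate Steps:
w = ¼ ≈ 0.25000
1/u(w, -7) = 1/(-21) = -1/21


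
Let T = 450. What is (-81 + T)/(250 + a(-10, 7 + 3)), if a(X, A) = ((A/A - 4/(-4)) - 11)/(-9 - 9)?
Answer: 246/167 ≈ 1.4731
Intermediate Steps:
a(X, A) = ½ (a(X, A) = ((1 - 4*(-¼)) - 11)/(-18) = ((1 + 1) - 11)*(-1/18) = (2 - 11)*(-1/18) = -9*(-1/18) = ½)
(-81 + T)/(250 + a(-10, 7 + 3)) = (-81 + 450)/(250 + ½) = 369/(501/2) = 369*(2/501) = 246/167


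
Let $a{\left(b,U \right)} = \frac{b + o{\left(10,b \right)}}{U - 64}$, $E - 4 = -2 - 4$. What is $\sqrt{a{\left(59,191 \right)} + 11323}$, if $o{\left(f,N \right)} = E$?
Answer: $\frac{\sqrt{182635906}}{127} \approx 106.41$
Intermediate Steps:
$E = -2$ ($E = 4 - 6 = -2$)
$o{\left(f,N \right)} = -2$
$a{\left(b,U \right)} = \frac{-2 + b}{-64 + U}$ ($a{\left(b,U \right)} = \frac{b - 2}{U - 64} = \frac{-2 + b}{-64 + U}$)
$\sqrt{a{\left(59,191 \right)} + 11323} = \sqrt{\frac{-2 + 59}{-64 + 191} + 11323} = \sqrt{\frac{1}{127} \cdot 57 + 11323} = \sqrt{\frac{57}{127} + 11323} = \sqrt{\frac{1438078}{127}} = \frac{\sqrt{182635906}}{127}$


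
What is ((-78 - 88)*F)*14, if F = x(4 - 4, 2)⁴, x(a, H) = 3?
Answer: -188244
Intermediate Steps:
F = 81 (F = 3⁴ = 81)
((-78 - 88)*F)*14 = ((-78 - 88)*81)*14 = -166*81*14 = -13446*14 = -188244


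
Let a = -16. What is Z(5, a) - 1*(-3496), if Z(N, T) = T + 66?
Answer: 3546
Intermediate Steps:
Z(N, T) = 66 + T
Z(5, a) - 1*(-3496) = (66 - 16) - 1*(-3496) = 50 + 3496 = 3546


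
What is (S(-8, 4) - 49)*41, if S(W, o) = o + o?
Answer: -1681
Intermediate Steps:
S(W, o) = 2*o
(S(-8, 4) - 49)*41 = (2*4 - 49)*41 = (8 - 49)*41 = -41*41 = -1681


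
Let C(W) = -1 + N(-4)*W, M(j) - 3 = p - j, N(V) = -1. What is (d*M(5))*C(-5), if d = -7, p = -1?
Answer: 84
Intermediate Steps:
M(j) = 2 - j (M(j) = 3 + (-1 - j) = 2 - j)
C(W) = -1 - W
(d*M(5))*C(-5) = (-7*(2 - 1*5))*(-1 - 1*(-5)) = (-7*(2 - 5))*(-1 + 5) = -7*(-3)*4 = 21*4 = 84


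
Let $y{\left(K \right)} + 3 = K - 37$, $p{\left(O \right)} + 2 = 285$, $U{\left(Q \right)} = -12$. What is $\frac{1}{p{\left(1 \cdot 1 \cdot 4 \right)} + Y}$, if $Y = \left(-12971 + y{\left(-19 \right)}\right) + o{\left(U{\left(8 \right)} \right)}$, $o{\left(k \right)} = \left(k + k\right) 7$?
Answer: $- \frac{1}{12915} \approx -7.7429 \cdot 10^{-5}$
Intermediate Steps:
$p{\left(O \right)} = 283$ ($p{\left(O \right)} = -2 + 285 = 283$)
$y{\left(K \right)} = -40 + K$ ($y{\left(K \right)} = -3 + \left(K - 37\right) = -3 + \left(-37 + K\right) = -40 + K$)
$o{\left(k \right)} = 14 k$ ($o{\left(k \right)} = 2 k 7 = 14 k$)
$Y = -13198$ ($Y = \left(-12971 - 59\right) + 14 \left(-12\right) = \left(-12971 - 59\right) - 168 = -13030 - 168 = -13198$)
$\frac{1}{p{\left(1 \cdot 1 \cdot 4 \right)} + Y} = \frac{1}{283 - 13198} = \frac{1}{-12915} = - \frac{1}{12915}$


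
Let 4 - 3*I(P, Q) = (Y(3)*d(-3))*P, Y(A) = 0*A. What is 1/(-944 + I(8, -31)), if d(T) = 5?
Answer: -3/2828 ≈ -0.0010608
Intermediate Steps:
Y(A) = 0
I(P, Q) = 4/3 (I(P, Q) = 4/3 - 0*5*P/3 = 4/3 - 0*P = 4/3 - ⅓*0 = 4/3 + 0 = 4/3)
1/(-944 + I(8, -31)) = 1/(-944 + 4/3) = 1/(-2828/3) = -3/2828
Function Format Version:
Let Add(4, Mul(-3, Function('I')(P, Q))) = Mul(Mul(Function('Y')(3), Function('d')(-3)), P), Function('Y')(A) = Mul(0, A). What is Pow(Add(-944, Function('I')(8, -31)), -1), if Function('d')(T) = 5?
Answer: Rational(-3, 2828) ≈ -0.0010608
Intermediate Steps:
Function('Y')(A) = 0
Function('I')(P, Q) = Rational(4, 3) (Function('I')(P, Q) = Add(Rational(4, 3), Mul(Rational(-1, 3), Mul(Mul(0, 5), P))) = Add(Rational(4, 3), Mul(Rational(-1, 3), Mul(0, P))) = Add(Rational(4, 3), Mul(Rational(-1, 3), 0)) = Add(Rational(4, 3), 0) = Rational(4, 3))
Pow(Add(-944, Function('I')(8, -31)), -1) = Pow(Add(-944, Rational(4, 3)), -1) = Pow(Rational(-2828, 3), -1) = Rational(-3, 2828)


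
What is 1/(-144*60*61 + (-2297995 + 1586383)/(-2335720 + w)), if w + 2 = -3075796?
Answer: -2705759/1426042867554 ≈ -1.8974e-6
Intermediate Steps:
w = -3075798 (w = -2 - 3075796 = -3075798)
1/(-144*60*61 + (-2297995 + 1586383)/(-2335720 + w)) = 1/(-144*60*61 + (-2297995 + 1586383)/(-2335720 - 3075798)) = 1/(-8640*61 - 711612/(-5411518)) = 1/(-527040 - 711612*(-1/5411518)) = 1/(-527040 + 355806/2705759) = 1/(-1426042867554/2705759) = -2705759/1426042867554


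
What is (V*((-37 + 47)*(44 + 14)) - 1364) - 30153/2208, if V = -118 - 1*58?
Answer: -3310645/32 ≈ -1.0346e+5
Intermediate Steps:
V = -176 (V = -118 - 58 = -176)
(V*((-37 + 47)*(44 + 14)) - 1364) - 30153/2208 = (-176*(-37 + 47)*(44 + 14) - 1364) - 30153/2208 = (-1760*58 - 1364) - 30153*1/2208 = (-176*580 - 1364) - 437/32 = (-102080 - 1364) - 437/32 = -103444 - 437/32 = -3310645/32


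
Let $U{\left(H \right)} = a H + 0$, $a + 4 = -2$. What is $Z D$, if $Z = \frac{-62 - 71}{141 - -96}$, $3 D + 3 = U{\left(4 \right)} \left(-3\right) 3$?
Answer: $- \frac{9443}{237} \approx -39.844$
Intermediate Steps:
$a = -6$ ($a = -4 - 2 = -6$)
$U{\left(H \right)} = - 6 H$ ($U{\left(H \right)} = - 6 H + 0 = - 6 H$)
$D = 71$ ($D = -1 + \frac{\left(-6\right) 4 \left(-3\right) 3}{3} = -1 + \frac{\left(-24\right) \left(-3\right) 3}{3} = -1 + \frac{72 \cdot 3}{3} = -1 + \frac{1}{3} \cdot 216 = -1 + 72 = 71$)
$Z = - \frac{133}{237}$ ($Z = - \frac{133}{141 + 96} = - \frac{133}{237} \approx -0.56118$)
$Z D = \left(- \frac{133}{237}\right) 71 = - \frac{9443}{237}$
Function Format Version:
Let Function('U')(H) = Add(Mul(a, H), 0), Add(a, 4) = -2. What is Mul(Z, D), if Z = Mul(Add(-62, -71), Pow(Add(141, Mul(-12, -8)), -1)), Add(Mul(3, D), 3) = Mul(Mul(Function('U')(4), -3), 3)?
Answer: Rational(-9443, 237) ≈ -39.844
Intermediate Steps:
a = -6 (a = Add(-4, -2) = -6)
Function('U')(H) = Mul(-6, H) (Function('U')(H) = Add(Mul(-6, H), 0) = Mul(-6, H))
D = 71 (D = Add(-1, Mul(Rational(1, 3), Mul(Mul(Mul(-6, 4), -3), 3))) = Add(-1, Mul(Rational(1, 3), Mul(Mul(-24, -3), 3))) = Add(-1, Mul(Rational(1, 3), Mul(72, 3))) = Add(-1, Mul(Rational(1, 3), 216)) = Add(-1, 72) = 71)
Z = Rational(-133, 237) (Z = Mul(-133, Pow(Add(141, 96), -1)) = Mul(-133, Pow(237, -1)) = Mul(-133, Rational(1, 237)) = Rational(-133, 237) ≈ -0.56118)
Mul(Z, D) = Mul(Rational(-133, 237), 71) = Rational(-9443, 237)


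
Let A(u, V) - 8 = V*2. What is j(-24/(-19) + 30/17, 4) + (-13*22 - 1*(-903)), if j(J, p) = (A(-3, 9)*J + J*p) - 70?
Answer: 206021/323 ≈ 637.84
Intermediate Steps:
A(u, V) = 8 + 2*V (A(u, V) = 8 + V*2 = 8 + 2*V)
j(J, p) = -70 + 26*J + J*p (j(J, p) = ((8 + 2*9)*J + J*p) - 70 = ((8 + 18)*J + J*p) - 70 = (26*J + J*p) - 70 = -70 + 26*J + J*p)
j(-24/(-19) + 30/17, 4) + (-13*22 - 1*(-903)) = (-70 + 26*(-24/(-19) + 30/17) + (-24/(-19) + 30/17)*4) + (-13*22 - 1*(-903)) = (-70 + 26*(-24*(-1/19) + 30*(1/17)) + (-24*(-1/19) + 30*(1/17))*4) + (-286 + 903) = (-70 + 26*(24/19 + 30/17) + (24/19 + 30/17)*4) + 617 = (-70 + 26*(978/323) + (978/323)*4) + 617 = (-70 + 25428/323 + 3912/323) + 617 = 6730/323 + 617 = 206021/323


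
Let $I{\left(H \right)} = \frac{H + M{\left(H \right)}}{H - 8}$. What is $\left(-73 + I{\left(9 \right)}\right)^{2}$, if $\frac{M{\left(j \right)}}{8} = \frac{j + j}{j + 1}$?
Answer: $\frac{61504}{25} \approx 2460.2$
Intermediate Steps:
$M{\left(j \right)} = \frac{16 j}{1 + j}$ ($M{\left(j \right)} = 8 \frac{j + j}{j + 1} = 8 \frac{2 j}{1 + j} = \frac{16 j}{1 + j}$)
$I{\left(H \right)} = \frac{H + \frac{16 H}{1 + H}}{-8 + H}$ ($I{\left(H \right)} = \frac{H + \frac{16 H}{1 + H}}{H - 8} = \frac{H + \frac{16 H}{1 + H}}{-8 + H}$)
$\left(-73 + I{\left(9 \right)}\right)^{2} = \left(-73 + \frac{9 \left(17 + 9\right)}{\left(1 + 9\right) \left(-8 + 9\right)}\right)^{2} = \left(-73 + 9 \cdot \frac{1}{10} \cdot 1^{-1} \cdot 26\right)^{2} = \left(-73 + 9 \cdot \frac{1}{10} \cdot 1 \cdot 26\right)^{2} = \left(-73 + \frac{117}{5}\right)^{2} = \left(- \frac{248}{5}\right)^{2} = \frac{61504}{25}$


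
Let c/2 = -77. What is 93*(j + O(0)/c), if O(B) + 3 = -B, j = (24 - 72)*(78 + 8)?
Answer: -59120937/154 ≈ -3.8390e+5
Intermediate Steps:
c = -154 (c = 2*(-77) = -154)
j = -4128 (j = -48*86 = -4128)
O(B) = -3 - B
93*(j + O(0)/c) = 93*(-4128 + (-3 - 1*0)/(-154)) = 93*(-4128 + (-3 + 0)*(-1/154)) = 93*(-4128 - 3*(-1/154)) = 93*(-4128 + 3/154) = 93*(-635709/154) = -59120937/154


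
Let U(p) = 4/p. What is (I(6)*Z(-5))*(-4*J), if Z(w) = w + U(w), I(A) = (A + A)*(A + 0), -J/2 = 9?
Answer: -150336/5 ≈ -30067.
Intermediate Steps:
J = -18 (J = -2*9 = -18)
I(A) = 2*A**2 (I(A) = (2*A)*A = 2*A**2)
Z(w) = w + 4/w
(I(6)*Z(-5))*(-4*J) = ((2*6**2)*(-5 + 4/(-5)))*(-4*(-18)) = ((2*36)*(-5 + 4*(-1/5)))*72 = (72*(-5 - 4/5))*72 = (72*(-29/5))*72 = -2088/5*72 = -150336/5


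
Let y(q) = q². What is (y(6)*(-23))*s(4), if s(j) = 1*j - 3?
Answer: -828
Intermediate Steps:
s(j) = -3 + j (s(j) = j - 3 = -3 + j)
(y(6)*(-23))*s(4) = (6²*(-23))*(-3 + 4) = (36*(-23))*1 = -828*1 = -828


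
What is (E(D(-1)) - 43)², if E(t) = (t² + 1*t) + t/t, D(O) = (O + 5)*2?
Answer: 900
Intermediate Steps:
D(O) = 10 + 2*O (D(O) = (5 + O)*2 = 10 + 2*O)
E(t) = 1 + t + t² (E(t) = (t² + t) + 1 = (t + t²) + 1 = 1 + t + t²)
(E(D(-1)) - 43)² = ((1 + (10 + 2*(-1)) + (10 + 2*(-1))²) - 43)² = ((1 + (10 - 2) + (10 - 2)²) - 43)² = ((1 + 8 + 8²) - 43)² = ((1 + 8 + 64) - 43)² = (73 - 43)² = 30² = 900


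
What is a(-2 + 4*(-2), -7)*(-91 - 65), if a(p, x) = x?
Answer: 1092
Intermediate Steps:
a(-2 + 4*(-2), -7)*(-91 - 65) = -7*(-91 - 65) = -7*(-156) = 1092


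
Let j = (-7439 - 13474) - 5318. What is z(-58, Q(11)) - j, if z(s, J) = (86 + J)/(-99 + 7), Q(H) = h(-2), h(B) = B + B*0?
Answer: 603292/23 ≈ 26230.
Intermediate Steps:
h(B) = B (h(B) = B + 0 = B)
Q(H) = -2
j = -26231 (j = -20913 - 5318 = -26231)
z(s, J) = -43/46 - J/92 (z(s, J) = (86 + J)/(-92) = (86 + J)*(-1/92) = -43/46 - J/92)
z(-58, Q(11)) - j = (-43/46 - 1/92*(-2)) - 1*(-26231) = (-43/46 + 1/46) + 26231 = -21/23 + 26231 = 603292/23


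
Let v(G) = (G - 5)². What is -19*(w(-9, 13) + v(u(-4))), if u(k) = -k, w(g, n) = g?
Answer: 152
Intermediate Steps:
v(G) = (-5 + G)²
-19*(w(-9, 13) + v(u(-4))) = -19*(-9 + (-5 - 1*(-4))²) = -19*(-9 + (-5 + 4)²) = -19*(-9 + (-1)²) = -19*(-9 + 1) = -19*(-8) = 152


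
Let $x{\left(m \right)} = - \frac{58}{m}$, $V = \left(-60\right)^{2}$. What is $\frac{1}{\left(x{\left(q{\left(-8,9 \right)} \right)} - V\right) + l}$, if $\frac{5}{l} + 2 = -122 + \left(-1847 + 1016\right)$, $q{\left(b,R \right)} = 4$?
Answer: $- \frac{382}{1380741} \approx -0.00027666$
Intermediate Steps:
$V = 3600$
$l = - \frac{1}{191}$ ($l = \frac{5}{-2 + \left(-122 + \left(-1847 + 1016\right)\right)} = \frac{5}{-2 - 953} = \frac{5}{-955} = 5 \left(- \frac{1}{955}\right) = - \frac{1}{191} \approx -0.0052356$)
$\frac{1}{\left(x{\left(q{\left(-8,9 \right)} \right)} - V\right) + l} = \frac{1}{\left(- \frac{58}{4} - 3600\right) - \frac{1}{191}} = \frac{1}{\left(\left(-58\right) \frac{1}{4} - 3600\right) - \frac{1}{191}} = \frac{1}{\left(- \frac{29}{2} - 3600\right) - \frac{1}{191}} = \frac{1}{- \frac{7229}{2} - \frac{1}{191}} = \frac{1}{- \frac{1380741}{382}} = - \frac{382}{1380741}$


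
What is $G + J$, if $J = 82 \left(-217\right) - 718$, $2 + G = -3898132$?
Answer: $-3916646$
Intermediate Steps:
$G = -3898134$ ($G = -2 - 3898132 = -3898134$)
$J = -18512$ ($J = -17794 - 718 = -18512$)
$G + J = -3898134 - 18512 = -3916646$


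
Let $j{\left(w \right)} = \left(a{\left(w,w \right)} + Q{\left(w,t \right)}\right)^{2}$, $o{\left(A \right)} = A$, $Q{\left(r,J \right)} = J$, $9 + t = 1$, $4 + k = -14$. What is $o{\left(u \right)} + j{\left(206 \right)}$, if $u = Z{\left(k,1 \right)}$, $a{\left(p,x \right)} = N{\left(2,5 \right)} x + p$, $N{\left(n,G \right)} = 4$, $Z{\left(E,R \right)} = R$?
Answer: $1044485$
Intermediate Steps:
$k = -18$ ($k = -4 - 14 = -18$)
$t = -8$ ($t = -9 + 1 = -8$)
$a{\left(p,x \right)} = p + 4 x$ ($a{\left(p,x \right)} = 4 x + p = p + 4 x$)
$u = 1$
$j{\left(w \right)} = \left(-8 + 5 w\right)^{2}$ ($j{\left(w \right)} = \left(\left(w + 4 w\right) - 8\right)^{2} = \left(5 w - 8\right)^{2} = \left(-8 + 5 w\right)^{2}$)
$o{\left(u \right)} + j{\left(206 \right)} = 1 + \left(-8 + 5 \cdot 206\right)^{2} = 1 + \left(-8 + 1030\right)^{2} = 1 + 1022^{2} = 1 + 1044484 = 1044485$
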